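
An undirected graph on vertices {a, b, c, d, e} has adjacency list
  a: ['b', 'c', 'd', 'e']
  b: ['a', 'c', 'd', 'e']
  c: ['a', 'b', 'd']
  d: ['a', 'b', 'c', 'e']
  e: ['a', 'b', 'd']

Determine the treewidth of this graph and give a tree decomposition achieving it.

Each bag holds 4 vertices, so the decomposition has width 3, which upper-bounds the treewidth. For the lower bound, the 4 vertices {a, b, d, e} are pairwise adjacent, and any tree decomposition puts a clique entirely inside one bag — forcing width ≥ 3. Combining the bounds, tw(G) = 3.

Treewidth 3.
One optimal decomposition is:
Bags: B1 = {a, b, c, d}  B2 = {a, b, d, e}
Tree: B1–B2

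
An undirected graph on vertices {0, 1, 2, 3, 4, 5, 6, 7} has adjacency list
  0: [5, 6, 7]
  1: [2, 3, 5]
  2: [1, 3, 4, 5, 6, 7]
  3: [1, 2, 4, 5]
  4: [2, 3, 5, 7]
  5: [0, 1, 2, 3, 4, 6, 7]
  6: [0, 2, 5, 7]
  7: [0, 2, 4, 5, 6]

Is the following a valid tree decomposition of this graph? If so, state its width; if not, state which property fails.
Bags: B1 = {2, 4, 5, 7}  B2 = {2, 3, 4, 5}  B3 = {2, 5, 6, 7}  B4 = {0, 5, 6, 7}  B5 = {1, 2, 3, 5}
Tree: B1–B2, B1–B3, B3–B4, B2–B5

Yes; width 3.

Vertex coverage: the bags together contain {0, 1, 2, 3, 4, 5, 6, 7}, the full vertex set. Edge coverage: each edge of G has both endpoints in at least one bag. Running intersection: for every vertex, the bags containing it form a connected subtree. All three properties hold, so this is a valid tree decomposition of width max|bag| − 1 = 3, and hence tw(G) ≤ 3.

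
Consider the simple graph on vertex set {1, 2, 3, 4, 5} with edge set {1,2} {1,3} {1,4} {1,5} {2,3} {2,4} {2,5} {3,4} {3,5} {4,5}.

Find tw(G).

4

A width-4 tree decomposition is:
Bags: B1 = {1, 2, 3, 4, 5}
Tree: (single bag)
A single bag containing all 5 vertices is trivially a valid decomposition of width 4. For the lower bound, the 5 vertices {1, 2, 3, 4, 5} are pairwise adjacent, and any tree decomposition puts a clique entirely inside one bag — forcing width ≥ 4. The upper and lower bounds meet at 4, so that is the treewidth.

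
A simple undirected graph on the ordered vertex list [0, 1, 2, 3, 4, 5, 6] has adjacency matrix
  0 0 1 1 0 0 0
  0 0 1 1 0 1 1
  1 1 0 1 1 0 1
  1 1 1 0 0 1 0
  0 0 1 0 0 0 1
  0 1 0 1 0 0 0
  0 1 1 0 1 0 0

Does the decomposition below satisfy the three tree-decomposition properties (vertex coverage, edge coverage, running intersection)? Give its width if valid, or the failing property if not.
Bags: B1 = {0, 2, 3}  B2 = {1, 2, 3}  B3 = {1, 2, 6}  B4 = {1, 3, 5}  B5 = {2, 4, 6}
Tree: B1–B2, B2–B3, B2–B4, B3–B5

Yes; width 2.

Every vertex of G appears in some bag (union = {0, 1, 2, 3, 4, 5, 6}); every edge is covered by a bag; and for each vertex v the set of bags containing v is connected in the bag tree. The decomposition is therefore valid. The largest bag has 3 vertices, so the width is 2.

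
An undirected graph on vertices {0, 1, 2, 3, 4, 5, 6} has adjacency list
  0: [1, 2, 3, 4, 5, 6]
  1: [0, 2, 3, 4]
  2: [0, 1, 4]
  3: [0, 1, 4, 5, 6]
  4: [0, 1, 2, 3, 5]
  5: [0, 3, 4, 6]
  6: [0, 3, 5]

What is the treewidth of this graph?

3

A width-3 tree decomposition is:
Bags: B1 = {0, 1, 3, 4}  B2 = {0, 3, 4, 5}  B3 = {0, 3, 5, 6}  B4 = {0, 1, 2, 4}
Tree: B1–B2, B2–B3, B1–B4
Every bag has size at most 4, so the width is 4 − 1 = 3 and tw(G) ≤ 3. For the lower bound, the 4 vertices {0, 1, 2, 4} are pairwise adjacent, and any tree decomposition puts a clique entirely inside one bag — forcing width ≥ 3. Hence tw(G) = 3 exactly.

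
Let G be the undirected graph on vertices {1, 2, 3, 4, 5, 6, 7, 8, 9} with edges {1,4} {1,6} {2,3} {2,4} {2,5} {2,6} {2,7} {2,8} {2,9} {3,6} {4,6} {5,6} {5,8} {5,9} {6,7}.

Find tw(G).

2

A width-2 tree decomposition is:
Bags: B1 = {2, 5, 6}  B2 = {2, 5, 9}  B3 = {2, 6, 7}  B4 = {2, 3, 6}  B5 = {2, 5, 8}  B6 = {2, 4, 6}  B7 = {1, 4, 6}
Tree: B1–B2, B1–B3, B3–B4, B2–B5, B1–B6, B6–B7
Every bag has size at most 3, so the width is 3 − 1 = 2 and tw(G) ≤ 2. On the other hand G contains the 3-clique {1, 4, 6}. A clique must lie in a single bag of any decomposition, so no decomposition can have width below 2. Therefore the treewidth is 2.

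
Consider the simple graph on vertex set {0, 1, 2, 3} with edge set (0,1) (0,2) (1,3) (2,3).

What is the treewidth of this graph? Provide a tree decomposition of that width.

Every bag has size at most 3, so the width is 3 − 1 = 2 and tw(G) ≤ 2. The edges 0–1–3–2–0 form a cycle, so G is not a tree and its treewidth is at least 2. Hence tw(G) = 2 exactly.

Treewidth 2.
Bags: B1 = {0, 1, 3}  B2 = {0, 2, 3}
Tree: B1–B2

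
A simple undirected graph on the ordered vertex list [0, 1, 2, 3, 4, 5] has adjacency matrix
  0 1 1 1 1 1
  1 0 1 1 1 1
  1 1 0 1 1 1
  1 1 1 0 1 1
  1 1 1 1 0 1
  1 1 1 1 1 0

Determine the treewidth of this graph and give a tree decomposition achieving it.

Treewidth 5.
Bags: B1 = {0, 1, 2, 3, 4, 5}
Tree: (single bag)

A single bag containing all 6 vertices is trivially a valid decomposition of width 5. On the other hand G contains the 6-clique {0, 1, 2, 3, 4, 5}. A clique must lie in a single bag of any decomposition, so no decomposition can have width below 5. Therefore the treewidth is 5.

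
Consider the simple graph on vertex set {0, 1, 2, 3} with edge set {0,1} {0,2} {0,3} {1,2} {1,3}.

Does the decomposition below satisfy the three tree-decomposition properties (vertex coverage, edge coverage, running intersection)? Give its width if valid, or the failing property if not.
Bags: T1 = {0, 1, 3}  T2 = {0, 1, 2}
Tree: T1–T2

Every vertex of G appears in some bag (union = {0, 1, 2, 3}); every edge is covered by a bag; and for each vertex v the set of bags containing v is connected in the bag tree. The decomposition is therefore valid. The largest bag has 3 vertices, so the width is 2.

Yes; width 2.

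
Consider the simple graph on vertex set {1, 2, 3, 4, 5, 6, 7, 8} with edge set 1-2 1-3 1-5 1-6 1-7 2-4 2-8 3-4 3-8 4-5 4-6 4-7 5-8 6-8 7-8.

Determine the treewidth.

3

A width-3 tree decomposition is:
Bags: B1 = {1, 3, 4, 8}  B2 = {1, 4, 5, 8}  B3 = {1, 4, 7, 8}  B4 = {1, 4, 6, 8}  B5 = {1, 2, 4, 8}
Tree: B1–B2, B2–B3, B3–B4, B4–B5
Every bag has size at most 4, so the width is 4 − 1 = 3 and tw(G) ≤ 3. For the lower bound: the 4 vertex sets {1,3}, {4,5}, {8}, {7} are disjoint, each induces a connected subgraph, and every pair is joined by at least one edge of G. Contracting each set to a single vertex therefore yields K_{4} as a minor, and since treewidth is minor-monotone, tw(G) ≥ tw(K_{4}) = 3. Hence tw(G) = 3 exactly.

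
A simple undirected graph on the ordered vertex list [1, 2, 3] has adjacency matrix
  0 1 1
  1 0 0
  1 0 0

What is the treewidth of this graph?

1

A width-1 tree decomposition is:
Bags: B1 = {1, 3}  B2 = {1, 2}
Tree: B1–B2
The largest bag has 2 vertices, giving width 1; this decomposition certifies tw(G) ≤ 1. Since G has at least one edge (e.g. 1–3), it is not an edgeless graph, so tw(G) ≥ 1. Combining the bounds, tw(G) = 1.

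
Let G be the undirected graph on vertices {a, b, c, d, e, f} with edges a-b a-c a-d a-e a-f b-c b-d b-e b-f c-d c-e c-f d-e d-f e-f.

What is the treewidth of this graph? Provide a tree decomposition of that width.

Treewidth 5.
Bags: B1 = {a, b, c, d, e, f}
Tree: (single bag)

A single bag containing all 6 vertices is trivially a valid decomposition of width 5. On the other hand G contains the 6-clique {a, b, c, d, e, f}. A clique must lie in a single bag of any decomposition, so no decomposition can have width below 5. Therefore the treewidth is 5.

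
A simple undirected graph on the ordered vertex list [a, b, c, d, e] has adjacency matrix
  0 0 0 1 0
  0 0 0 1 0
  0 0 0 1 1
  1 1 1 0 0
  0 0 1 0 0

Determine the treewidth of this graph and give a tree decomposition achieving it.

Every bag has size at most 2, so the width is 2 − 1 = 1 and tw(G) ≤ 1. G has an edge, so its treewidth is at least 1. The upper and lower bounds meet at 1, so that is the treewidth.

Treewidth 1.
Bags: B1 = {a, d}  B2 = {c, d}  B3 = {c, e}  B4 = {b, d}
Tree: B1–B2, B2–B3, B2–B4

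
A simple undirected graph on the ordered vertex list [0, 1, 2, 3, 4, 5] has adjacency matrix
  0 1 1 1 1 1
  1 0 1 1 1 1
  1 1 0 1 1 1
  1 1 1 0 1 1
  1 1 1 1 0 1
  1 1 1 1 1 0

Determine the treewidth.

5

A width-5 tree decomposition is:
Bags: B1 = {0, 1, 2, 3, 4, 5}
Tree: (single bag)
A single bag containing all 6 vertices is trivially a valid decomposition of width 5. On the other hand G contains the 6-clique {0, 1, 2, 3, 4, 5}. A clique must lie in a single bag of any decomposition, so no decomposition can have width below 5. Therefore the treewidth is 5.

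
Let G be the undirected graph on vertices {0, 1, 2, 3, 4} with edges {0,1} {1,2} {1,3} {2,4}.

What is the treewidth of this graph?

1

A width-1 tree decomposition is:
Bags: B1 = {2, 4}  B2 = {1, 2}  B3 = {1, 3}  B4 = {0, 1}
Tree: B1–B2, B2–B3, B3–B4
Every bag has size at most 2, so the width is 2 − 1 = 1 and tw(G) ≤ 1. Any graph with an edge has treewidth ≥ 1, and G has the edge 2–4. Combining the bounds, tw(G) = 1.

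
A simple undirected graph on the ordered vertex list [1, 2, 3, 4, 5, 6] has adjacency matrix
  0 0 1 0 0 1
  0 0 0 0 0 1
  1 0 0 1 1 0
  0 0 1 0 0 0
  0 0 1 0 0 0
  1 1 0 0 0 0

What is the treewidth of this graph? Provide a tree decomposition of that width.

Each bag holds 2 vertices, so the decomposition has width 1, which upper-bounds the treewidth. G has an edge, so its treewidth is at least 1. The upper and lower bounds meet at 1, so that is the treewidth.

Treewidth 1.
One optimal decomposition is:
Bags: B1 = {1, 6}  B2 = {2, 6}  B3 = {1, 3}  B4 = {3, 5}  B5 = {3, 4}
Tree: B1–B2, B1–B3, B3–B4, B3–B5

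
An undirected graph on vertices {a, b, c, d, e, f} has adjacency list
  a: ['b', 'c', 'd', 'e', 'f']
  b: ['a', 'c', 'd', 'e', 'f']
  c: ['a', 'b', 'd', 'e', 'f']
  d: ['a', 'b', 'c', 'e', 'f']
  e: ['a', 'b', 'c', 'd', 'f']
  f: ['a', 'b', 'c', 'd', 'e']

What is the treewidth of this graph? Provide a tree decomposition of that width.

With just one bag of size 6, the width is 6 − 1 = 5, so tw(G) ≤ 5. Conversely, {a, b, c, d, e, f} is a clique of size 6, and the vertices of any clique must share a bag in every tree decomposition; so some bag has ≥ 6 vertices and tw(G) ≥ 5. Therefore the treewidth is 5.

Treewidth 5.
One optimal decomposition is:
Bags: B1 = {a, b, c, d, e, f}
Tree: (single bag)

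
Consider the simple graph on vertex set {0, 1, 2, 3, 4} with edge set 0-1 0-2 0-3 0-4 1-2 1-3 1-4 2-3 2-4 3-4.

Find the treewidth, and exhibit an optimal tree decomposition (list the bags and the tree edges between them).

With just one bag of size 5, the width is 5 − 1 = 4, so tw(G) ≤ 4. Conversely, {0, 1, 2, 3, 4} is a clique of size 5, and the vertices of any clique must share a bag in every tree decomposition; so some bag has ≥ 5 vertices and tw(G) ≥ 4. The upper and lower bounds meet at 4, so that is the treewidth.

Treewidth 4.
One such decomposition:
Bags: B1 = {0, 1, 2, 3, 4}
Tree: (single bag)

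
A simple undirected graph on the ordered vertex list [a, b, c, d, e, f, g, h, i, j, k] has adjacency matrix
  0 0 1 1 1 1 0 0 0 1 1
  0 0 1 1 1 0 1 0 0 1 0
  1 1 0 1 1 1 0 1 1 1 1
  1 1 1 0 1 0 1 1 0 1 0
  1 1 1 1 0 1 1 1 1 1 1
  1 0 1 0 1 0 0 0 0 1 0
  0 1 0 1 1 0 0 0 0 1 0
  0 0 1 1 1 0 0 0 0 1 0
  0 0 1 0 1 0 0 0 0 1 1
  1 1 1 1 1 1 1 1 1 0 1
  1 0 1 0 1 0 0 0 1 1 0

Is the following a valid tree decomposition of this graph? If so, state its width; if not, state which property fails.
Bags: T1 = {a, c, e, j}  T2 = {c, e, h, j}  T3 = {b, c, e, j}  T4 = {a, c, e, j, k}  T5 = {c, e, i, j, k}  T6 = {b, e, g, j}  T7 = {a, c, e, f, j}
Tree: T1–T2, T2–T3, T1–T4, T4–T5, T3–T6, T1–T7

A tree decomposition must satisfy three properties: every vertex lies in some bag; for every edge, both endpoints lie together in some bag; and for every vertex, the bags containing it form a connected subtree. Here vertex d appears in no bag, so the decomposition is invalid.

No — vertex d appears in no bag.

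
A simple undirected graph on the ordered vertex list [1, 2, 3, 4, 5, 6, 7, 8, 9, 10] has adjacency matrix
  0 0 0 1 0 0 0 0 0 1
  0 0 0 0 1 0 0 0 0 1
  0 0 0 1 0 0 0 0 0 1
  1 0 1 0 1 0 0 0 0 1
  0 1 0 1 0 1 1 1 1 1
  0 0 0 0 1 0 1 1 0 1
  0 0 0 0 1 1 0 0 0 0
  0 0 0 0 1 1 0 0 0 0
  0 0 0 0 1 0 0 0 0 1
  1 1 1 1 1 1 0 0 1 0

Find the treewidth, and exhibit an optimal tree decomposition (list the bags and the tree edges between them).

Treewidth 2.
One optimal decomposition is:
Bags: B1 = {5, 6, 10}  B2 = {5, 6, 8}  B3 = {2, 5, 10}  B4 = {4, 5, 10}  B5 = {5, 9, 10}  B6 = {5, 6, 7}  B7 = {3, 4, 10}  B8 = {1, 4, 10}
Tree: B1–B2, B1–B3, B1–B4, B3–B5, B1–B6, B4–B7, B4–B8

Each bag holds 3 vertices, so the decomposition has width 2, which upper-bounds the treewidth. Conversely, {1, 4, 10} is a clique of size 3, and the vertices of any clique must share a bag in every tree decomposition; so some bag has ≥ 3 vertices and tw(G) ≥ 2. The upper and lower bounds meet at 2, so that is the treewidth.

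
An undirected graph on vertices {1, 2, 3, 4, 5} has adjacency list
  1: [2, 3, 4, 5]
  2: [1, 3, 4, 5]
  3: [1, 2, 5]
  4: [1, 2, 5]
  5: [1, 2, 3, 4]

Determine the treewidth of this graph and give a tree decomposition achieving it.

Treewidth 3.
Bags: B1 = {1, 2, 4, 5}  B2 = {1, 2, 3, 5}
Tree: B1–B2

The largest bag has 4 vertices, giving width 3; this decomposition certifies tw(G) ≤ 3. On the other hand G contains the 4-clique {1, 2, 3, 5}. A clique must lie in a single bag of any decomposition, so no decomposition can have width below 3. Hence tw(G) = 3 exactly.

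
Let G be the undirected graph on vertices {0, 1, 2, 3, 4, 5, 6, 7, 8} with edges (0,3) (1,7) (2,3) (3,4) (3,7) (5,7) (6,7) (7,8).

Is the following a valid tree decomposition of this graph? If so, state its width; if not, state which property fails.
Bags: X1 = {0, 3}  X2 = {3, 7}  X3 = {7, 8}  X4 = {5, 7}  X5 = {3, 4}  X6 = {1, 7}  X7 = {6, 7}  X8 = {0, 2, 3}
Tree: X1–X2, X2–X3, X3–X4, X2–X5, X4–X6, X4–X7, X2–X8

No — bags containing vertex 0 are not connected in the tree.

A tree decomposition must satisfy three properties: every vertex lies in some bag; for every edge, both endpoints lie together in some bag; and for every vertex, the bags containing it form a connected subtree. Here bags containing vertex 0 are not connected in the tree, so the decomposition is invalid.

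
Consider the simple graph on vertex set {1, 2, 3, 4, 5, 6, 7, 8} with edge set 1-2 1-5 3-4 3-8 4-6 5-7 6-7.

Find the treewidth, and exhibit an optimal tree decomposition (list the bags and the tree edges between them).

Treewidth 1.
One such decomposition:
Bags: B1 = {3, 8}  B2 = {3, 4}  B3 = {4, 6}  B4 = {6, 7}  B5 = {5, 7}  B6 = {1, 5}  B7 = {1, 2}
Tree: B1–B2, B2–B3, B3–B4, B4–B5, B5–B6, B6–B7

Each bag holds 2 vertices, so the decomposition has width 1, which upper-bounds the treewidth. Since G has at least one edge (e.g. 8–3), it is not an edgeless graph, so tw(G) ≥ 1. Combining the bounds, tw(G) = 1.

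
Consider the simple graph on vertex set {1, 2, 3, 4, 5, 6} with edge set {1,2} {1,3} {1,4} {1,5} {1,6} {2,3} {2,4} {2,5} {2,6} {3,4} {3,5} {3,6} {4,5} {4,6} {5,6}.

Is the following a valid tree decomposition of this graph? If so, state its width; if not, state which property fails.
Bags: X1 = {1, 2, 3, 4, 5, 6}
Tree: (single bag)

Yes; width 5.

Vertex coverage: the bags together contain {1, 2, 3, 4, 5, 6}, the full vertex set. Edge coverage: each edge of G has both endpoints in at least one bag. Running intersection: for every vertex, the bags containing it form a connected subtree. All three properties hold, so this is a valid tree decomposition of width max|bag| − 1 = 5, and hence tw(G) ≤ 5.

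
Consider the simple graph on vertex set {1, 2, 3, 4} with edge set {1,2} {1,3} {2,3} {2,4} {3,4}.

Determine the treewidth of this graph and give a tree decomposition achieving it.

Each bag holds 3 vertices, so the decomposition has width 2, which upper-bounds the treewidth. For the lower bound, the 3 vertices {1, 2, 3} are pairwise adjacent, and any tree decomposition puts a clique entirely inside one bag — forcing width ≥ 2. The upper and lower bounds meet at 2, so that is the treewidth.

Treewidth 2.
Bags: B1 = {2, 3, 4}  B2 = {1, 2, 3}
Tree: B1–B2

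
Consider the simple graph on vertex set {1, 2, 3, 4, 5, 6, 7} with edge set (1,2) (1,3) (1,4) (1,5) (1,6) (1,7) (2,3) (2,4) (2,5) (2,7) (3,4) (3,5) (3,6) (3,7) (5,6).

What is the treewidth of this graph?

3

A width-3 tree decomposition is:
Bags: B1 = {1, 2, 3, 5}  B2 = {1, 2, 3, 7}  B3 = {1, 3, 5, 6}  B4 = {1, 2, 3, 4}
Tree: B1–B2, B1–B3, B1–B4
The largest bag has 4 vertices, giving width 3; this decomposition certifies tw(G) ≤ 3. For the lower bound, the 4 vertices {1, 2, 3, 4} are pairwise adjacent, and any tree decomposition puts a clique entirely inside one bag — forcing width ≥ 3. The upper and lower bounds meet at 3, so that is the treewidth.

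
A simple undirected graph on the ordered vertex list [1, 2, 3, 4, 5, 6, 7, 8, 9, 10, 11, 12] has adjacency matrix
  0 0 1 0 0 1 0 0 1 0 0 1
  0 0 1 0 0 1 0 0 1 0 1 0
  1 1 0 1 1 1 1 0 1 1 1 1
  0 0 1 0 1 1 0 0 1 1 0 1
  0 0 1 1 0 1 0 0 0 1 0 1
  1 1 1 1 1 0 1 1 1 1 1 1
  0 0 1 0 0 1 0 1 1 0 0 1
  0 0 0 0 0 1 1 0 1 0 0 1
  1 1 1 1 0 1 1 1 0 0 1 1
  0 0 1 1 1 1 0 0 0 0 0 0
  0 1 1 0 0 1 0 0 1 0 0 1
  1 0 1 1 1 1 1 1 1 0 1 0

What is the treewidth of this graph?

A width-4 tree decomposition is:
Bags: B1 = {3, 4, 6, 9, 12}  B2 = {3, 6, 7, 9, 12}  B3 = {3, 6, 9, 11, 12}  B4 = {6, 7, 8, 9, 12}  B5 = {2, 3, 6, 9, 11}  B6 = {1, 3, 6, 9, 12}  B7 = {3, 4, 5, 6, 12}  B8 = {3, 4, 5, 6, 10}
Tree: B1–B2, B2–B3, B2–B4, B3–B5, B2–B6, B1–B7, B7–B8
The largest bag has 5 vertices, giving width 4; this decomposition certifies tw(G) ≤ 4. For the lower bound, the 5 vertices {6, 7, 8, 9, 12} are pairwise adjacent, and any tree decomposition puts a clique entirely inside one bag — forcing width ≥ 4. The upper and lower bounds meet at 4, so that is the treewidth.

4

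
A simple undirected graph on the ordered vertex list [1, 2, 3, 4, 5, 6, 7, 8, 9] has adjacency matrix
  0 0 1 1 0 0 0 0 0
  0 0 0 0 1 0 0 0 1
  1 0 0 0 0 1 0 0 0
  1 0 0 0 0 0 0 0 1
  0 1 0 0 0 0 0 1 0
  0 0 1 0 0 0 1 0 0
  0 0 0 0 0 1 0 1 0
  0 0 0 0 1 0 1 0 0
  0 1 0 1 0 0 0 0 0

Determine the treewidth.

A width-2 tree decomposition is:
Bags: B1 = {6, 7, 8}  B2 = {3, 6, 8}  B3 = {1, 3, 8}  B4 = {1, 4, 8}  B5 = {4, 8, 9}  B6 = {2, 8, 9}  B7 = {2, 5, 8}
Tree: B1–B2, B2–B3, B3–B4, B4–B5, B5–B6, B6–B7
Every bag has size at most 3, so the width is 3 − 1 = 2 and tw(G) ≤ 2. The edges 8–7–6–3–1–4–9–2–5–8 form a cycle, so G is not a tree and its treewidth is at least 2. Combining the bounds, tw(G) = 2.

2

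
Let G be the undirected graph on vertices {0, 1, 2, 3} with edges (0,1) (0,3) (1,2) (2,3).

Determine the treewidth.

2

A width-2 tree decomposition is:
Bags: B1 = {0, 1, 2}  B2 = {0, 2, 3}
Tree: B1–B2
Every bag has size at most 3, so the width is 3 − 1 = 2 and tw(G) ≤ 2. Since 0–1–2–3–0 is a cycle in G, G is not acyclic. Forests are exactly the graphs of treewidth ≤ 1, so tw(G) ≥ 2. Hence tw(G) = 2 exactly.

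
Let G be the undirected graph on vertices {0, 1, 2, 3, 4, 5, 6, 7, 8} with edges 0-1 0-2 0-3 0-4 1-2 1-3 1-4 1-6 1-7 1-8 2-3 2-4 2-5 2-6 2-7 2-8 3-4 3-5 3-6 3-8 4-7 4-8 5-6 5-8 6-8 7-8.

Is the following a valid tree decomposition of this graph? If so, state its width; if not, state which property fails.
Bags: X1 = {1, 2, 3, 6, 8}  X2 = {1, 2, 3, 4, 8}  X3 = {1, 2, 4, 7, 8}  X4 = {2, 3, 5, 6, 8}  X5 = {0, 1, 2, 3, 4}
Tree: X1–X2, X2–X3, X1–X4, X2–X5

Vertex coverage: the bags together contain {0, 1, 2, 3, 4, 5, 6, 7, 8}, the full vertex set. Edge coverage: each edge of G has both endpoints in at least one bag. Running intersection: for every vertex, the bags containing it form a connected subtree. All three properties hold, so this is a valid tree decomposition of width max|bag| − 1 = 4, and hence tw(G) ≤ 4.

Yes; width 4.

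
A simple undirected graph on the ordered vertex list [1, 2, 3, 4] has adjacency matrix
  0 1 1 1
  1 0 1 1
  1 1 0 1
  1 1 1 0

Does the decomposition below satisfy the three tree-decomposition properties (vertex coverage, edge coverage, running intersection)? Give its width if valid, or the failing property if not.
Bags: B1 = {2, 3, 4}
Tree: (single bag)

A tree decomposition must satisfy three properties: every vertex lies in some bag; for every edge, both endpoints lie together in some bag; and for every vertex, the bags containing it form a connected subtree. Here vertex 1 appears in no bag, so the decomposition is invalid.

No — vertex 1 appears in no bag.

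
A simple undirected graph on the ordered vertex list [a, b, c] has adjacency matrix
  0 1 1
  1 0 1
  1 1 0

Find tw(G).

2

A width-2 tree decomposition is:
Bags: B1 = {a, b, c}
Tree: (single bag)
With just one bag of size 3, the width is 3 − 1 = 2, so tw(G) ≤ 2. Conversely, {a, b, c} is a clique of size 3, and the vertices of any clique must share a bag in every tree decomposition; so some bag has ≥ 3 vertices and tw(G) ≥ 2. Combining the bounds, tw(G) = 2.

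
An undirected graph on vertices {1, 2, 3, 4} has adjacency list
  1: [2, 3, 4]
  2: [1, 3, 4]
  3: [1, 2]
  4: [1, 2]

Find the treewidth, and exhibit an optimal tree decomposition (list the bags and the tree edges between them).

Each bag holds 3 vertices, so the decomposition has width 2, which upper-bounds the treewidth. On the other hand G contains the 3-clique {1, 2, 3}. A clique must lie in a single bag of any decomposition, so no decomposition can have width below 2. Therefore the treewidth is 2.

Treewidth 2.
Bags: B1 = {1, 2, 3}  B2 = {1, 2, 4}
Tree: B1–B2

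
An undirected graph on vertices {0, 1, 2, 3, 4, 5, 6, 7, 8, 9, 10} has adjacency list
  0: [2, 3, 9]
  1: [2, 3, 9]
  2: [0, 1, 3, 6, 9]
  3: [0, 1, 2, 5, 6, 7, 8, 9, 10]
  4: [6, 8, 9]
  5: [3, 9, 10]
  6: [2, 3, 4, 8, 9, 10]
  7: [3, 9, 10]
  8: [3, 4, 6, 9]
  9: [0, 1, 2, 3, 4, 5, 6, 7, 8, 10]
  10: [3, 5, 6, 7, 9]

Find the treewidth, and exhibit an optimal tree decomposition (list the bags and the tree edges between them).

Every bag has size at most 4, so the width is 4 − 1 = 3 and tw(G) ≤ 3. Conversely, {0, 2, 3, 9} is a clique of size 4, and the vertices of any clique must share a bag in every tree decomposition; so some bag has ≥ 4 vertices and tw(G) ≥ 3. The upper and lower bounds meet at 3, so that is the treewidth.

Treewidth 3.
One optimal decomposition is:
Bags: B1 = {3, 6, 8, 9}  B2 = {2, 3, 6, 9}  B3 = {3, 6, 9, 10}  B4 = {0, 2, 3, 9}  B5 = {1, 2, 3, 9}  B6 = {3, 7, 9, 10}  B7 = {4, 6, 8, 9}  B8 = {3, 5, 9, 10}
Tree: B1–B2, B2–B3, B2–B4, B4–B5, B3–B6, B1–B7, B6–B8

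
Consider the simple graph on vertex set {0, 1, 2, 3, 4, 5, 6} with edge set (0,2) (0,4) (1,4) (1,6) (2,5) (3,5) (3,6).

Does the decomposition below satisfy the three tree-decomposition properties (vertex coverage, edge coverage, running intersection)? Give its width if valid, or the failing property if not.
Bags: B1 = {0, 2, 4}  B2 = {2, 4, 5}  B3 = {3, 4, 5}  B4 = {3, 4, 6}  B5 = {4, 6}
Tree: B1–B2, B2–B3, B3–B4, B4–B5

A tree decomposition must satisfy three properties: every vertex lies in some bag; for every edge, both endpoints lie together in some bag; and for every vertex, the bags containing it form a connected subtree. Here vertex 1 appears in no bag, so the decomposition is invalid.

No — vertex 1 appears in no bag.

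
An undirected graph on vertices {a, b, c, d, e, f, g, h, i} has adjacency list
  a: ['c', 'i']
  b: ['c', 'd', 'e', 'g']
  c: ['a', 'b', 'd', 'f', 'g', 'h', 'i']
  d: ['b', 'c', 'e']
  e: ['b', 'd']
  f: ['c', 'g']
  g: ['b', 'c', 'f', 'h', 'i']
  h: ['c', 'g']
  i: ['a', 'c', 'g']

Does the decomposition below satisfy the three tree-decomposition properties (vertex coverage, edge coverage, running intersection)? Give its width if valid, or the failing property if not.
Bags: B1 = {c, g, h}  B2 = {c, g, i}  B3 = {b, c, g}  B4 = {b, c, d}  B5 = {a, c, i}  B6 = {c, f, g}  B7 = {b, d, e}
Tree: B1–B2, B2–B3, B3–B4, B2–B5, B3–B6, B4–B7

Checking the three conditions: (i) the bags cover all of {a, b, c, d, e, f, g, h, i}; (ii) for each edge, some bag contains both endpoints; (iii) the bags containing any fixed vertex form a subtree. All hold, so the decomposition is valid with width 3 − 1 = 2.

Yes; width 2.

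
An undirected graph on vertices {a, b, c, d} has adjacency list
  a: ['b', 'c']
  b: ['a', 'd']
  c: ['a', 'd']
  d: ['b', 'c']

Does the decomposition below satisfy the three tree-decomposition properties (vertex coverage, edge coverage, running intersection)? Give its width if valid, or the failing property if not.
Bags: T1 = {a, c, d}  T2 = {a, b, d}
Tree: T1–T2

Every vertex of G appears in some bag (union = {a, b, c, d}); every edge is covered by a bag; and for each vertex v the set of bags containing v is connected in the bag tree. The decomposition is therefore valid. The largest bag has 3 vertices, so the width is 2.

Yes; width 2.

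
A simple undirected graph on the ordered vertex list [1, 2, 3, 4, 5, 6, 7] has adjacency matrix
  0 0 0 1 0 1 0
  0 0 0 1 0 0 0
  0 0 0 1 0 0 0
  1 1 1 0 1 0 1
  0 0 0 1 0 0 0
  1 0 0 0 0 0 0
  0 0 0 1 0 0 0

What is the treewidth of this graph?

A width-1 tree decomposition is:
Bags: B1 = {4, 5}  B2 = {2, 4}  B3 = {1, 4}  B4 = {4, 7}  B5 = {3, 4}  B6 = {1, 6}
Tree: B1–B2, B2–B3, B3–B4, B2–B5, B3–B6
Each bag holds 2 vertices, so the decomposition has width 1, which upper-bounds the treewidth. G has an edge, so its treewidth is at least 1. Combining the bounds, tw(G) = 1.

1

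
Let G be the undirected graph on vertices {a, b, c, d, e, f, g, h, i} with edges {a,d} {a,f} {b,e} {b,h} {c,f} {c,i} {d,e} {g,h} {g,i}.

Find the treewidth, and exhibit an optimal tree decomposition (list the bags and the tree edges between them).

Treewidth 2.
One optimal decomposition is:
Bags: B1 = {c, g, i}  B2 = {c, f, g}  B3 = {a, f, g}  B4 = {a, d, g}  B5 = {d, e, g}  B6 = {b, e, g}  B7 = {b, g, h}
Tree: B1–B2, B2–B3, B3–B4, B4–B5, B5–B6, B6–B7

The largest bag has 3 vertices, giving width 2; this decomposition certifies tw(G) ≤ 2. Since g–i–c–f–a–d–e–b–h–g is a cycle in G, G is not acyclic. Forests are exactly the graphs of treewidth ≤ 1, so tw(G) ≥ 2. Therefore the treewidth is 2.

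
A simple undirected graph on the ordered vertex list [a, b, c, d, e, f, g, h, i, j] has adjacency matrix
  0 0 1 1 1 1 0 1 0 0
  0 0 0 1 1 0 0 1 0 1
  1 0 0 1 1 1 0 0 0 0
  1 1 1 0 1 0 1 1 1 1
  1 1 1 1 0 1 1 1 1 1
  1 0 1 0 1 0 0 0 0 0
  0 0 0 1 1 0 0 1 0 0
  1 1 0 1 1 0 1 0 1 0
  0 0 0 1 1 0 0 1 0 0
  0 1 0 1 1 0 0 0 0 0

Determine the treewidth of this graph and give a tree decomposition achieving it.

Treewidth 3.
One such decomposition:
Bags: B1 = {b, d, e, h}  B2 = {b, d, e, j}  B3 = {a, d, e, h}  B4 = {a, c, d, e}  B5 = {d, e, h, i}  B6 = {d, e, g, h}  B7 = {a, c, e, f}
Tree: B1–B2, B1–B3, B3–B4, B1–B5, B1–B6, B4–B7

Each bag holds 4 vertices, so the decomposition has width 3, which upper-bounds the treewidth. For the lower bound, the 4 vertices {b, d, e, j} are pairwise adjacent, and any tree decomposition puts a clique entirely inside one bag — forcing width ≥ 3. The upper and lower bounds meet at 3, so that is the treewidth.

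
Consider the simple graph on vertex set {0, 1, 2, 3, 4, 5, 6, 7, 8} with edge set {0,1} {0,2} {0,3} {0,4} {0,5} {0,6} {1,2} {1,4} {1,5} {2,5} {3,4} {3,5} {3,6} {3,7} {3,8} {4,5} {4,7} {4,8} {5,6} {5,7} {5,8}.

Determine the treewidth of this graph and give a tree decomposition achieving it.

Treewidth 3.
One such decomposition:
Bags: B1 = {0, 1, 4, 5}  B2 = {0, 3, 4, 5}  B3 = {3, 4, 5, 7}  B4 = {0, 1, 2, 5}  B5 = {3, 4, 5, 8}  B6 = {0, 3, 5, 6}
Tree: B1–B2, B2–B3, B1–B4, B3–B5, B2–B6

The largest bag has 4 vertices, giving width 3; this decomposition certifies tw(G) ≤ 3. For the lower bound, the 4 vertices {0, 1, 2, 5} are pairwise adjacent, and any tree decomposition puts a clique entirely inside one bag — forcing width ≥ 3. Combining the bounds, tw(G) = 3.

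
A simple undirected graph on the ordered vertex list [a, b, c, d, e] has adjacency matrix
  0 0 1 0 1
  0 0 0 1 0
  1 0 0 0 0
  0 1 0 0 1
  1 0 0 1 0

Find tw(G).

A width-1 tree decomposition is:
Bags: B1 = {a, c}  B2 = {a, e}  B3 = {d, e}  B4 = {b, d}
Tree: B1–B2, B2–B3, B3–B4
Every bag has size at most 2, so the width is 2 − 1 = 1 and tw(G) ≤ 1. G has an edge, so its treewidth is at least 1. Combining the bounds, tw(G) = 1.

1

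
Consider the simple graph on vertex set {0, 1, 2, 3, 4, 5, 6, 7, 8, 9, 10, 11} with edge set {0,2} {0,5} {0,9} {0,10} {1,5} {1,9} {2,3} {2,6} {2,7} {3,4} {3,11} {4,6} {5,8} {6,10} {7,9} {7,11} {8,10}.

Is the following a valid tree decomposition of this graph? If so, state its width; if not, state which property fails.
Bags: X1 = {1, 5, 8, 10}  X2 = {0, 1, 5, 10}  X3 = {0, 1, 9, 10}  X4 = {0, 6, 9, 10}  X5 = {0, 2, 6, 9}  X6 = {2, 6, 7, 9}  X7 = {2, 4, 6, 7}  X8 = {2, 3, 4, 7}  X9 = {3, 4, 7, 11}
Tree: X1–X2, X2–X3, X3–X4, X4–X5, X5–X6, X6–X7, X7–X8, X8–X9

Yes; width 3.

Every vertex of G appears in some bag (union = {0, 1, 2, 3, 4, 5, 6, 7, 8, 9, 10, 11}); every edge is covered by a bag; and for each vertex v the set of bags containing v is connected in the bag tree. The decomposition is therefore valid. The largest bag has 4 vertices, so the width is 3.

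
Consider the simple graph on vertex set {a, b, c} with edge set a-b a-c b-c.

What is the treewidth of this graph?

A width-2 tree decomposition is:
Bags: B1 = {a, b, c}
Tree: (single bag)
A single bag containing all 3 vertices is trivially a valid decomposition of width 2. For the lower bound, the 3 vertices {a, b, c} are pairwise adjacent, and any tree decomposition puts a clique entirely inside one bag — forcing width ≥ 2. Hence tw(G) = 2 exactly.

2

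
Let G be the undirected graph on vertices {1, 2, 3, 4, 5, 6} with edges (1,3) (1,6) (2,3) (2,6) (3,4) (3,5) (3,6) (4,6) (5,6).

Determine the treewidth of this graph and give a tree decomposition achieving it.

Each bag holds 3 vertices, so the decomposition has width 2, which upper-bounds the treewidth. For the lower bound, the 3 vertices {1, 3, 6} are pairwise adjacent, and any tree decomposition puts a clique entirely inside one bag — forcing width ≥ 2. Hence tw(G) = 2 exactly.

Treewidth 2.
One such decomposition:
Bags: B1 = {3, 5, 6}  B2 = {1, 3, 6}  B3 = {3, 4, 6}  B4 = {2, 3, 6}
Tree: B1–B2, B1–B3, B2–B4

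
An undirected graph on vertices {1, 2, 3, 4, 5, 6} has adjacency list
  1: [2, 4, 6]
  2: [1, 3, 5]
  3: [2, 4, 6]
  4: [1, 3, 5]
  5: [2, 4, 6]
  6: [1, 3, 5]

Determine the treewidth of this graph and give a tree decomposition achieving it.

Each bag holds 4 vertices, so the decomposition has width 3, which upper-bounds the treewidth. For the lower bound: the 4 vertex sets {4,5}, {3,6}, {1}, {2} are disjoint, each induces a connected subgraph, and every pair is joined by at least one edge of G. Contracting each set to a single vertex therefore yields K_{4} as a minor, and since treewidth is minor-monotone, tw(G) ≥ tw(K_{4}) = 3. Combining the bounds, tw(G) = 3.

Treewidth 3.
One optimal decomposition is:
Bags: B1 = {1, 3, 4, 5}  B2 = {1, 3, 5, 6}  B3 = {1, 2, 3, 5}
Tree: B1–B2, B2–B3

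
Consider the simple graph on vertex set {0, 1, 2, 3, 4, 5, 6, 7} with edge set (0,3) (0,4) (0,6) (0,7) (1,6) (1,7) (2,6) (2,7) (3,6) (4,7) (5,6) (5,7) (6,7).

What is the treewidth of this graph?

A width-2 tree decomposition is:
Bags: B1 = {0, 3, 6}  B2 = {0, 6, 7}  B3 = {0, 4, 7}  B4 = {1, 6, 7}  B5 = {5, 6, 7}  B6 = {2, 6, 7}
Tree: B1–B2, B2–B3, B2–B4, B2–B5, B4–B6
The largest bag has 3 vertices, giving width 2; this decomposition certifies tw(G) ≤ 2. Conversely, {0, 4, 7} is a clique of size 3, and the vertices of any clique must share a bag in every tree decomposition; so some bag has ≥ 3 vertices and tw(G) ≥ 2. Combining the bounds, tw(G) = 2.

2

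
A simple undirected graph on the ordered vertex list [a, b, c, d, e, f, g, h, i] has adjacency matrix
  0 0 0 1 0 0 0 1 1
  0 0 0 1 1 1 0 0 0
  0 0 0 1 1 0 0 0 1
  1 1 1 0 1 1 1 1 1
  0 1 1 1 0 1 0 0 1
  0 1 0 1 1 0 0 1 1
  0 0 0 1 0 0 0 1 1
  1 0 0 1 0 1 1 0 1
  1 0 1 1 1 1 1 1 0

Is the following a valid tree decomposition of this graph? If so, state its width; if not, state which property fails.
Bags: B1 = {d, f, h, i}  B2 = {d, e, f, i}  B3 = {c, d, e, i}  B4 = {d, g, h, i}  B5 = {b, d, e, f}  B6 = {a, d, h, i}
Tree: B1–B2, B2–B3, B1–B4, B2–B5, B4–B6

Every vertex of G appears in some bag (union = {a, b, c, d, e, f, g, h, i}); every edge is covered by a bag; and for each vertex v the set of bags containing v is connected in the bag tree. The decomposition is therefore valid. The largest bag has 4 vertices, so the width is 3.

Yes; width 3.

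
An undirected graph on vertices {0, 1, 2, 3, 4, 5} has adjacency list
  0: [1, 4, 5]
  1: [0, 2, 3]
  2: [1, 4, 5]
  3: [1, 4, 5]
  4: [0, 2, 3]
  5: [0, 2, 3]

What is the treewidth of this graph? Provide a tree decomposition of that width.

Every bag has size at most 4, so the width is 4 − 1 = 3 and tw(G) ≤ 3. For the lower bound: the 4 vertex sets {1,2}, {3,5}, {4}, {0} are disjoint, each induces a connected subgraph, and every pair is joined by at least one edge of G. Contracting each set to a single vertex therefore yields K_{4} as a minor, and since treewidth is minor-monotone, tw(G) ≥ tw(K_{4}) = 3. The upper and lower bounds meet at 3, so that is the treewidth.

Treewidth 3.
One such decomposition:
Bags: B1 = {1, 2, 4, 5}  B2 = {1, 3, 4, 5}  B3 = {0, 1, 4, 5}
Tree: B1–B2, B2–B3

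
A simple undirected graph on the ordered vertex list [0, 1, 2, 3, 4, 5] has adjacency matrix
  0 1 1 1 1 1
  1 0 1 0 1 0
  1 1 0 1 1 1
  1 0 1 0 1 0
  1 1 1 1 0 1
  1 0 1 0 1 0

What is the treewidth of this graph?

3

A width-3 tree decomposition is:
Bags: B1 = {0, 1, 2, 4}  B2 = {0, 2, 4, 5}  B3 = {0, 2, 3, 4}
Tree: B1–B2, B2–B3
Each bag holds 4 vertices, so the decomposition has width 3, which upper-bounds the treewidth. Conversely, {0, 1, 2, 4} is a clique of size 4, and the vertices of any clique must share a bag in every tree decomposition; so some bag has ≥ 4 vertices and tw(G) ≥ 3. Therefore the treewidth is 3.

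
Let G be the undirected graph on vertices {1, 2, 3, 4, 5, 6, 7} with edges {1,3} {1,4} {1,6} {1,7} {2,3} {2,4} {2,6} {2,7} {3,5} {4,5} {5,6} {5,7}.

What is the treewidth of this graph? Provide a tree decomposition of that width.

Treewidth 3.
One optimal decomposition is:
Bags: B1 = {1, 2, 4, 5}  B2 = {1, 2, 5, 6}  B3 = {1, 2, 3, 5}  B4 = {1, 2, 5, 7}
Tree: B1–B2, B2–B3, B3–B4

The largest bag has 4 vertices, giving width 3; this decomposition certifies tw(G) ≤ 3. For the lower bound: the 4 vertex sets {2,4}, {1,6}, {5}, {3} are disjoint, each induces a connected subgraph, and every pair is joined by at least one edge of G. Contracting each set to a single vertex therefore yields K_{4} as a minor, and since treewidth is minor-monotone, tw(G) ≥ tw(K_{4}) = 3. The upper and lower bounds meet at 3, so that is the treewidth.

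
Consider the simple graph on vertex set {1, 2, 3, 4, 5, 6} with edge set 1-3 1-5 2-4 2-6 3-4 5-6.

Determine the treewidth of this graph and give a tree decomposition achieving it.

Each bag holds 3 vertices, so the decomposition has width 2, which upper-bounds the treewidth. For the lower bound, G contains the cycle 1–3–4–2–6–5–1, so G is not a forest; only forests have treewidth ≤ 1, hence tw(G) ≥ 2. Therefore the treewidth is 2.

Treewidth 2.
Bags: B1 = {1, 3, 4}  B2 = {1, 2, 4}  B3 = {1, 2, 6}  B4 = {1, 5, 6}
Tree: B1–B2, B2–B3, B3–B4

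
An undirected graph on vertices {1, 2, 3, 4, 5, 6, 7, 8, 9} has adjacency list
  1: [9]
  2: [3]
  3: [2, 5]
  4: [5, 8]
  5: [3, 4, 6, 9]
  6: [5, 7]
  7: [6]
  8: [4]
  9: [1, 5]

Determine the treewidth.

1

A width-1 tree decomposition is:
Bags: B1 = {4, 8}  B2 = {4, 5}  B3 = {3, 5}  B4 = {5, 6}  B5 = {2, 3}  B6 = {5, 9}  B7 = {1, 9}  B8 = {6, 7}
Tree: B1–B2, B2–B3, B3–B4, B3–B5, B3–B6, B6–B7, B4–B8
Every bag has size at most 2, so the width is 2 − 1 = 1 and tw(G) ≤ 1. G has an edge, so its treewidth is at least 1. Combining the bounds, tw(G) = 1.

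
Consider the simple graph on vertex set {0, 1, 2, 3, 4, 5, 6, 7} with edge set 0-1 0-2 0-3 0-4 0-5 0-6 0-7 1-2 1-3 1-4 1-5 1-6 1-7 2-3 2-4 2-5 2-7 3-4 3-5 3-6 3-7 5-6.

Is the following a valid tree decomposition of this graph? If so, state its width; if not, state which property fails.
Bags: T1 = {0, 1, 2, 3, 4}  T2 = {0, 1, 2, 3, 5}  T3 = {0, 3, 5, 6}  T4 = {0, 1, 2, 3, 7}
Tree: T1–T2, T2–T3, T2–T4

No — edge (1,6) lies in no bag.

A tree decomposition must satisfy three properties: every vertex lies in some bag; for every edge, both endpoints lie together in some bag; and for every vertex, the bags containing it form a connected subtree. Here edge (1,6) lies in no bag, so the decomposition is invalid.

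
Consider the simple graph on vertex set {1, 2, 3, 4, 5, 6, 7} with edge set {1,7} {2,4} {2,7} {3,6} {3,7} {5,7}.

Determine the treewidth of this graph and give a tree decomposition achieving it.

Each bag holds 2 vertices, so the decomposition has width 1, which upper-bounds the treewidth. G has an edge, so its treewidth is at least 1. Combining the bounds, tw(G) = 1.

Treewidth 1.
Bags: B1 = {3, 7}  B2 = {1, 7}  B3 = {5, 7}  B4 = {2, 7}  B5 = {3, 6}  B6 = {2, 4}
Tree: B1–B2, B2–B3, B3–B4, B1–B5, B4–B6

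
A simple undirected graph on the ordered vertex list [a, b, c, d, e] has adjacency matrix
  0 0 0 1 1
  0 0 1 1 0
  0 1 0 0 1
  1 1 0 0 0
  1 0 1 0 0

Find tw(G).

2

A width-2 tree decomposition is:
Bags: B1 = {a, c, e}  B2 = {a, b, c}  B3 = {a, b, d}
Tree: B1–B2, B2–B3
Every bag has size at most 3, so the width is 3 − 1 = 2 and tw(G) ≤ 2. Since a–e–c–b–d–a is a cycle in G, G is not acyclic. Forests are exactly the graphs of treewidth ≤ 1, so tw(G) ≥ 2. Combining the bounds, tw(G) = 2.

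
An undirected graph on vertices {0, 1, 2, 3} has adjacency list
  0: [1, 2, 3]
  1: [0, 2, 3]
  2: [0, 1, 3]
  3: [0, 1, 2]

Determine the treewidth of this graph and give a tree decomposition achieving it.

A single bag containing all 4 vertices is trivially a valid decomposition of width 3. For the lower bound, the 4 vertices {0, 1, 2, 3} are pairwise adjacent, and any tree decomposition puts a clique entirely inside one bag — forcing width ≥ 3. Hence tw(G) = 3 exactly.

Treewidth 3.
Bags: B1 = {0, 1, 2, 3}
Tree: (single bag)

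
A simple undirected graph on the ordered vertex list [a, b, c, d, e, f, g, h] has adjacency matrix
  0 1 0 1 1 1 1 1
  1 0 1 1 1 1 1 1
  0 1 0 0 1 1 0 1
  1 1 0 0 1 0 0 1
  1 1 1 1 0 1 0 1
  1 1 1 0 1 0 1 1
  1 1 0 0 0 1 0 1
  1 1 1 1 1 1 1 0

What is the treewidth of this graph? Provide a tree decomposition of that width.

Treewidth 4.
One such decomposition:
Bags: B1 = {a, b, e, f, h}  B2 = {a, b, d, e, h}  B3 = {b, c, e, f, h}  B4 = {a, b, f, g, h}
Tree: B1–B2, B1–B3, B1–B4

The largest bag has 5 vertices, giving width 4; this decomposition certifies tw(G) ≤ 4. Conversely, {a, b, d, e, h} is a clique of size 5, and the vertices of any clique must share a bag in every tree decomposition; so some bag has ≥ 5 vertices and tw(G) ≥ 4. The upper and lower bounds meet at 4, so that is the treewidth.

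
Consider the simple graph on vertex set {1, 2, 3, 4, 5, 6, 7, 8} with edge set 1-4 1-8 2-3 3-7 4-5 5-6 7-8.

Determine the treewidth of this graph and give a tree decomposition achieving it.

Treewidth 1.
One optimal decomposition is:
Bags: B1 = {2, 3}  B2 = {3, 7}  B3 = {7, 8}  B4 = {1, 8}  B5 = {1, 4}  B6 = {4, 5}  B7 = {5, 6}
Tree: B1–B2, B2–B3, B3–B4, B4–B5, B5–B6, B6–B7

Each bag holds 2 vertices, so the decomposition has width 1, which upper-bounds the treewidth. Since G has at least one edge (e.g. 2–3), it is not an edgeless graph, so tw(G) ≥ 1. The upper and lower bounds meet at 1, so that is the treewidth.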